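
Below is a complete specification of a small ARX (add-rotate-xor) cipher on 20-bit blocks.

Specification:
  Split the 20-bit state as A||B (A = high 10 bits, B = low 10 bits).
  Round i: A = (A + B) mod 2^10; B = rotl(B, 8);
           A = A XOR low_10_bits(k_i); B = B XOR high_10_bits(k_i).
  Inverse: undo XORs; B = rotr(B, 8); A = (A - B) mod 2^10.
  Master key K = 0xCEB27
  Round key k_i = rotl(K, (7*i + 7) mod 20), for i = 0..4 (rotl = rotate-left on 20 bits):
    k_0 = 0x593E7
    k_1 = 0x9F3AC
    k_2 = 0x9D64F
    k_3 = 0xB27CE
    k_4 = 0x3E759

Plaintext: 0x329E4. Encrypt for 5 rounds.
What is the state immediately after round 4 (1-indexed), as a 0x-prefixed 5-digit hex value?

0xB2DA7

s_0 = plaintext = 0x329E4
s_1 = Round(s_0, k_0) = 0x5251D
s_2 = Round(s_1, k_1) = 0x72B3B
s_3 = Round(s_2, k_2) = 0xD29BB
s_4 = Round(s_3, k_3) = 0xB2DA7
s_5 = Round(s_4, k_4) = 0xCAF90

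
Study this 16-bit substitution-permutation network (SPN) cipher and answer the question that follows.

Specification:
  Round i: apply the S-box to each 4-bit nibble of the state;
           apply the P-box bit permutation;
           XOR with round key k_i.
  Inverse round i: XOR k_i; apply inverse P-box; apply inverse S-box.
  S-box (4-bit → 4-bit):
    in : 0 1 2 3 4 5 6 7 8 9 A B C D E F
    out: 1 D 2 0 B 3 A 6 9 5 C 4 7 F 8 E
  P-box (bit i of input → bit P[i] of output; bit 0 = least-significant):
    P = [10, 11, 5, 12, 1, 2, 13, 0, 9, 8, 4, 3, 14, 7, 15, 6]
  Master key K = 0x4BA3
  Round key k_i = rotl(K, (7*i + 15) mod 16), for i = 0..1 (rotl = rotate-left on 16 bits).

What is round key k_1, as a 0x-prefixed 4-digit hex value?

K = 0x4BA3
k_0 = rotl(K, (7*0+15) mod 16) = rotl(K, 15) = 0xA5D1
k_1 = rotl(K, (7*1+15) mod 16) = rotl(K, 6) = 0xE8D2

0xE8D2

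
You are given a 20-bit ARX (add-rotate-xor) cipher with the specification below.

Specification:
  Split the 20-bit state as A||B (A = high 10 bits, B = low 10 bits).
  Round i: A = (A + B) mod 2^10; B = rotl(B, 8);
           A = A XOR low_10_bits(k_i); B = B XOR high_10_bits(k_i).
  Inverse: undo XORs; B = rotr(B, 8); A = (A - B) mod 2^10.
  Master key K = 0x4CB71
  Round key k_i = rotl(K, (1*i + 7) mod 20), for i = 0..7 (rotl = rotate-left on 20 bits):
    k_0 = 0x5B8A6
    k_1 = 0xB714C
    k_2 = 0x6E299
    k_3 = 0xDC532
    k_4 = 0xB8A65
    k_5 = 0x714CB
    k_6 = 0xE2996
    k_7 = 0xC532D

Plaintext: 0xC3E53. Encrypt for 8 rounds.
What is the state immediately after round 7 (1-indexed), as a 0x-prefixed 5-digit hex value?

s_0 = plaintext = 0xC3E53
s_1 = Round(s_0, k_0) = 0x712FA
s_2 = Round(s_1, k_1) = 0x7C862
s_3 = Round(s_2, k_2) = 0x337A0
s_4 = Round(s_3, k_3) = 0x57F99
s_5 = Round(s_4, k_4) = 0xA7704
s_6 = Round(s_5, k_5) = 0x5A904
s_7 = Round(s_6, k_6) = 0xFE3CB
s_8 = Round(s_7, k_7) = 0x3B8E6

0xFE3CB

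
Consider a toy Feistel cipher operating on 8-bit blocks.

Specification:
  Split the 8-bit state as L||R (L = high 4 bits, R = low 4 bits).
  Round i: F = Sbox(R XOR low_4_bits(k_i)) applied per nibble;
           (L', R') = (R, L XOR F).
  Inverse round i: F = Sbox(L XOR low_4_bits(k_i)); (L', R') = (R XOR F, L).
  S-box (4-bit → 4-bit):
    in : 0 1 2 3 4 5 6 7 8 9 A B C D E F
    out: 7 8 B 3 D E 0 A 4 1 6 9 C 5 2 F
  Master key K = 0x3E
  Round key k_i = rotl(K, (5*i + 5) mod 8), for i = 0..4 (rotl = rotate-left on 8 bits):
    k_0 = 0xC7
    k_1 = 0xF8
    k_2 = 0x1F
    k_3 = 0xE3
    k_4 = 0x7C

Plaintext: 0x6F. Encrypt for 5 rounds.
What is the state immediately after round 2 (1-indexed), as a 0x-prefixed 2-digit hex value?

0x29

s_0 = plaintext = 0x6F
s_1 = Round(s_0, k_0) = 0xF2
s_2 = Round(s_1, k_1) = 0x29
s_3 = Round(s_2, k_2) = 0x92
s_4 = Round(s_3, k_3) = 0x21
s_5 = Round(s_4, k_4) = 0x17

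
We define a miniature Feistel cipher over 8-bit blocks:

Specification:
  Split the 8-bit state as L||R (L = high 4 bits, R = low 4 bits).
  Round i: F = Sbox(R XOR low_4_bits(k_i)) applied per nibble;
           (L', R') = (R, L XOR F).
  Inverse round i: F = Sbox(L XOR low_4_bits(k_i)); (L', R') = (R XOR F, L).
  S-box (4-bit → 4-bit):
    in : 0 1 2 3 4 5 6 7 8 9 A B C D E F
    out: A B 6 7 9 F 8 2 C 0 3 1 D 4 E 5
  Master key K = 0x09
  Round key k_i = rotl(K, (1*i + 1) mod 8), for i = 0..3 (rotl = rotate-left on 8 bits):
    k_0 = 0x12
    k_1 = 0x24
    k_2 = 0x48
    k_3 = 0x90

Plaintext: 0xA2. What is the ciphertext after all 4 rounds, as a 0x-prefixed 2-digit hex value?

s_0 = plaintext = 0xA2
s_1 = Round(s_0, k_0) = 0x20
s_2 = Round(s_1, k_1) = 0x0B
s_3 = Round(s_2, k_2) = 0xB7
s_4 = Round(s_3, k_3) = 0x79

0x79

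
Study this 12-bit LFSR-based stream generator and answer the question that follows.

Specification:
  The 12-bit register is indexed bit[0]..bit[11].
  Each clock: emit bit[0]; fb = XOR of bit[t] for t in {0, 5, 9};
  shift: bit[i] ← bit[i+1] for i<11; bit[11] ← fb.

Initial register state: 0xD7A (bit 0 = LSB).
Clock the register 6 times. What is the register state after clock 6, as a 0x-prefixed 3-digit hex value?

0xBF5

reg_0 = 0xD7A
clock 1: out=0, reg = 0xEBD
clock 2: out=1, reg = 0xF5E
clock 3: out=0, reg = 0xFAF
clock 4: out=1, reg = 0xFD7
clock 5: out=1, reg = 0x7EB
clock 6: out=1, reg = 0xBF5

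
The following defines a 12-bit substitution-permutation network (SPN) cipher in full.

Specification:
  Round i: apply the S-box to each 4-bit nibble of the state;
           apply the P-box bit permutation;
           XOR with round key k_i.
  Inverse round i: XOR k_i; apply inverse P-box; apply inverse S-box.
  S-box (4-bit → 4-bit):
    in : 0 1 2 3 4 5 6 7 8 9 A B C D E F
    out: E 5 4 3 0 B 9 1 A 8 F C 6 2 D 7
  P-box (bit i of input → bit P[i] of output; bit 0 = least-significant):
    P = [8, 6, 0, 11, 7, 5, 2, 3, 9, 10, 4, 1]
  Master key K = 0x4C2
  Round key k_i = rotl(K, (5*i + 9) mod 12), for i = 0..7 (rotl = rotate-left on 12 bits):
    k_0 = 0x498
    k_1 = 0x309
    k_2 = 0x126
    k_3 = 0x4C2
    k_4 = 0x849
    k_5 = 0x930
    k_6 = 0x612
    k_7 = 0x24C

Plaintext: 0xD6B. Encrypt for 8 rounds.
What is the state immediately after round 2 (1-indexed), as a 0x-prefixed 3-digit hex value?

s_0 = plaintext = 0xD6B
s_1 = Round(s_0, k_0) = 0x811
s_2 = Round(s_1, k_1) = 0x68E
s_3 = Round(s_2, k_2) = 0xA0D
s_4 = Round(s_3, k_3) = 0x2BC
s_5 = Round(s_4, k_4) = 0x814
s_6 = Round(s_5, k_5) = 0xDB6
s_7 = Round(s_6, k_6) = 0xB1E
s_8 = Round(s_7, k_7) = 0xBDB

0x68E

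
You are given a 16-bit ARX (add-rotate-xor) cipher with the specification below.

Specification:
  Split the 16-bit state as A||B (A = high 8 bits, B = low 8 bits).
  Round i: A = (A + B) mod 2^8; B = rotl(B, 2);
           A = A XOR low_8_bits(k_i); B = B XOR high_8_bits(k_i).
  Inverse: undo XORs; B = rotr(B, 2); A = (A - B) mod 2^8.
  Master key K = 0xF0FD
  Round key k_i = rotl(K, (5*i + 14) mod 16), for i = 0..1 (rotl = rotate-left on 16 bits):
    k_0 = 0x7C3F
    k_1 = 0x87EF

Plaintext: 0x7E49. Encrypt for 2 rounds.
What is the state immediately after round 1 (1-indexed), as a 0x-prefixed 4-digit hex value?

s_0 = plaintext = 0x7E49
s_1 = Round(s_0, k_0) = 0xF859
s_2 = Round(s_1, k_1) = 0xBEE2

0xF859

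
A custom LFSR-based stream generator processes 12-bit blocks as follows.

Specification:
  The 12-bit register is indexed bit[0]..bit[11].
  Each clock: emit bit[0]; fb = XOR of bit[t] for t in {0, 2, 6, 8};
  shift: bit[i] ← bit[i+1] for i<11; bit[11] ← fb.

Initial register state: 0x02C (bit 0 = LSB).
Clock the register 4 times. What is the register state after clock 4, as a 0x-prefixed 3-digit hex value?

reg_0 = 0x02C
clock 1: out=0, reg = 0x816
clock 2: out=0, reg = 0xC0B
clock 3: out=1, reg = 0xE05
clock 4: out=1, reg = 0x702

0x702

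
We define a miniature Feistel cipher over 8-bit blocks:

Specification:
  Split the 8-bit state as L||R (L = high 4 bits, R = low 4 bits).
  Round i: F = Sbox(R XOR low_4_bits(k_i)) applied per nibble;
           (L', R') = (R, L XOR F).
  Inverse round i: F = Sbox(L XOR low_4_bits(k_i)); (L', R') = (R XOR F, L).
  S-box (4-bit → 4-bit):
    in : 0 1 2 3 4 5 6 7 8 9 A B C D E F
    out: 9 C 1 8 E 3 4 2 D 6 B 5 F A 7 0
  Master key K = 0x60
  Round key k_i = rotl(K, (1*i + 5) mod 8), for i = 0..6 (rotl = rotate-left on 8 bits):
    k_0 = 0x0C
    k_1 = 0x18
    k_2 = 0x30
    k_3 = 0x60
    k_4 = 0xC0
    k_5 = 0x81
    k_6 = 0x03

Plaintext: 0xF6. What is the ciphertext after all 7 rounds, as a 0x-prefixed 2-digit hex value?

0xF0

s_0 = plaintext = 0xF6
s_1 = Round(s_0, k_0) = 0x64
s_2 = Round(s_1, k_1) = 0x49
s_3 = Round(s_2, k_2) = 0x92
s_4 = Round(s_3, k_3) = 0x28
s_5 = Round(s_4, k_4) = 0x8F
s_6 = Round(s_5, k_5) = 0xFF
s_7 = Round(s_6, k_6) = 0xF0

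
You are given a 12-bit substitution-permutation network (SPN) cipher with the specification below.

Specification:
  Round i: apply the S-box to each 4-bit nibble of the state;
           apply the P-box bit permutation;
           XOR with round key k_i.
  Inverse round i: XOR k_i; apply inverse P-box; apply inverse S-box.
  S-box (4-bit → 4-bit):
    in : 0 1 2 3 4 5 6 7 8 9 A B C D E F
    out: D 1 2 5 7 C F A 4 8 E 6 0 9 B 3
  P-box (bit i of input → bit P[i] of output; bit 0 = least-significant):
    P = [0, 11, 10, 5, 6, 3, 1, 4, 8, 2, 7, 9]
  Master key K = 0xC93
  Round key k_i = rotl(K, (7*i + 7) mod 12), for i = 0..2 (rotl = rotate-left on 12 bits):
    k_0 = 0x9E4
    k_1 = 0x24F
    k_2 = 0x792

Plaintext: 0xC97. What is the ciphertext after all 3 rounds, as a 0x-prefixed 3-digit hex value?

0xEF7

s_0 = plaintext = 0xC97
s_1 = Round(s_0, k_0) = 0x1D4
s_2 = Round(s_1, k_1) = 0xF1E
s_3 = Round(s_2, k_2) = 0xEF7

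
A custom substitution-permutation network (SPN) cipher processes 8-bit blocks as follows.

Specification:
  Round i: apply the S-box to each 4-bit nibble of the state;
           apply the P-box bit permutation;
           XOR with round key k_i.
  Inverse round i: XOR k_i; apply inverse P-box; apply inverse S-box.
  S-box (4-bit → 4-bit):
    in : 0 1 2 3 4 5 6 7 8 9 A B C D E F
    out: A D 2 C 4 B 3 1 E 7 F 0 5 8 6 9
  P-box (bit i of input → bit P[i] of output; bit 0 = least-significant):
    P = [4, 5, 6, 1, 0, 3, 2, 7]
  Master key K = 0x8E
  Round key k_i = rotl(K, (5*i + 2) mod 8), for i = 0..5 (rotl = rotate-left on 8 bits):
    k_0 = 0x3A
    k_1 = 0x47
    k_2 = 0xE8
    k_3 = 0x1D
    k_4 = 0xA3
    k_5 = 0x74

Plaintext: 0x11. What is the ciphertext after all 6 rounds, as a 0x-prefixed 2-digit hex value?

0xCA

s_0 = plaintext = 0x11
s_1 = Round(s_0, k_0) = 0xED
s_2 = Round(s_1, k_1) = 0x49
s_3 = Round(s_2, k_2) = 0x9C
s_4 = Round(s_3, k_3) = 0x40
s_5 = Round(s_4, k_4) = 0x85
s_6 = Round(s_5, k_5) = 0xCA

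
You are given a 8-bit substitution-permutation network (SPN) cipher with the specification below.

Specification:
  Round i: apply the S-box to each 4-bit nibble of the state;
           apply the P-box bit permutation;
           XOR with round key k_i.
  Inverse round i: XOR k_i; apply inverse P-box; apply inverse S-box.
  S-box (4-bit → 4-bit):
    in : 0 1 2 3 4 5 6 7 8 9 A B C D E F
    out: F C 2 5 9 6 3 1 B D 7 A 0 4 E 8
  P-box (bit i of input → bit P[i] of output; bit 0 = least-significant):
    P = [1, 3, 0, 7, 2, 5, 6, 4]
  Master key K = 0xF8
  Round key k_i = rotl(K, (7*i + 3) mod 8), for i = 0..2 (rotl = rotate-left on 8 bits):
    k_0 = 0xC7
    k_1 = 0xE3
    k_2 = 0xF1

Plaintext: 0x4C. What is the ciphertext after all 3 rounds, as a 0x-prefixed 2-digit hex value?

s_0 = plaintext = 0x4C
s_1 = Round(s_0, k_0) = 0xD3
s_2 = Round(s_1, k_1) = 0xA0
s_3 = Round(s_2, k_2) = 0x1E

0x1E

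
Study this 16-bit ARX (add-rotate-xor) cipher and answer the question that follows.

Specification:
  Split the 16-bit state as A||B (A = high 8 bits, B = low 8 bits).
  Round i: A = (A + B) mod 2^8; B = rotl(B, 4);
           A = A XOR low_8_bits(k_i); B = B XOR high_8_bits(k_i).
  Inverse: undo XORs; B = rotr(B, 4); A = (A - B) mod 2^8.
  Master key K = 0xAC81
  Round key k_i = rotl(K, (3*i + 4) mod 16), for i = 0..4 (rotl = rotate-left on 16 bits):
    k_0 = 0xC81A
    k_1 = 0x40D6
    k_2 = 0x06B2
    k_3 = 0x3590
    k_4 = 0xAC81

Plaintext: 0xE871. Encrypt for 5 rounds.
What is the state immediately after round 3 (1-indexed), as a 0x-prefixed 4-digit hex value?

0x03DD

s_0 = plaintext = 0xE871
s_1 = Round(s_0, k_0) = 0x43DF
s_2 = Round(s_1, k_1) = 0xF4BD
s_3 = Round(s_2, k_2) = 0x03DD
s_4 = Round(s_3, k_3) = 0x70E8
s_5 = Round(s_4, k_4) = 0xD922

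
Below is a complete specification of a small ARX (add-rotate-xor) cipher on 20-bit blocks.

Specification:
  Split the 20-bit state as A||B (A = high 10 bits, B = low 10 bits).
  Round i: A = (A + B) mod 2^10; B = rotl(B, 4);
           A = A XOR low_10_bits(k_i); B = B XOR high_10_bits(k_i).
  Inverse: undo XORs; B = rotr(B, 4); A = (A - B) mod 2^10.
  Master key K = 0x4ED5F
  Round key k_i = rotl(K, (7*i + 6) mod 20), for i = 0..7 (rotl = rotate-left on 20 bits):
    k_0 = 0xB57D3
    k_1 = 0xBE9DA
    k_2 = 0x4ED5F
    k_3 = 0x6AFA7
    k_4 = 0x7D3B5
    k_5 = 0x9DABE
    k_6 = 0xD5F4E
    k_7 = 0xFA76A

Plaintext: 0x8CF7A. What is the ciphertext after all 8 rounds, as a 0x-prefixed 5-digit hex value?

0x76BCC

s_0 = plaintext = 0x8CF7A
s_1 = Round(s_0, k_0) = 0x9F978
s_2 = Round(s_1, k_1) = 0x8B17F
s_3 = Round(s_2, k_2) = 0xBD2CE
s_4 = Round(s_3, k_3) = 0x99540
s_5 = Round(s_4, k_4) = 0x041F1
s_6 = Round(s_5, k_5) = 0x2FD61
s_7 = Round(s_6, k_6) = 0x5B942
s_8 = Round(s_7, k_7) = 0x76BCC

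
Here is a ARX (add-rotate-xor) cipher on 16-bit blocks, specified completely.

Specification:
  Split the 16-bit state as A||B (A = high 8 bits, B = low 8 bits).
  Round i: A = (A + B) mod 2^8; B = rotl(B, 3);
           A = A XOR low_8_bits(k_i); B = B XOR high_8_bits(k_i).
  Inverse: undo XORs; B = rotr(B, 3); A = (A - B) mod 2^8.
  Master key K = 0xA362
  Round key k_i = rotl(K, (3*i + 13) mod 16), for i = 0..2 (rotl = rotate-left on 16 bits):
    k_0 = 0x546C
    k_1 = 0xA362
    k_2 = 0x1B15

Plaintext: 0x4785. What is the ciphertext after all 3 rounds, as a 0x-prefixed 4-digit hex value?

s_0 = plaintext = 0x4785
s_1 = Round(s_0, k_0) = 0xA078
s_2 = Round(s_1, k_1) = 0x7A60
s_3 = Round(s_2, k_2) = 0xCF18

0xCF18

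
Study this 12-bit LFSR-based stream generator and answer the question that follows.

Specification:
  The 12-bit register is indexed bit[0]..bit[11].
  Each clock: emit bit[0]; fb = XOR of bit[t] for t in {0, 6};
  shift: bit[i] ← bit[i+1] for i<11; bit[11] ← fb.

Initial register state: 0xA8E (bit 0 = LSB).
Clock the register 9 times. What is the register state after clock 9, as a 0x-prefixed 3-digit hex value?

reg_0 = 0xA8E
clock 1: out=0, reg = 0x547
clock 2: out=1, reg = 0x2A3
clock 3: out=1, reg = 0x951
clock 4: out=1, reg = 0x4A8
clock 5: out=0, reg = 0x254
clock 6: out=0, reg = 0x92A
clock 7: out=0, reg = 0x495
clock 8: out=1, reg = 0xA4A
clock 9: out=0, reg = 0xD25

0xD25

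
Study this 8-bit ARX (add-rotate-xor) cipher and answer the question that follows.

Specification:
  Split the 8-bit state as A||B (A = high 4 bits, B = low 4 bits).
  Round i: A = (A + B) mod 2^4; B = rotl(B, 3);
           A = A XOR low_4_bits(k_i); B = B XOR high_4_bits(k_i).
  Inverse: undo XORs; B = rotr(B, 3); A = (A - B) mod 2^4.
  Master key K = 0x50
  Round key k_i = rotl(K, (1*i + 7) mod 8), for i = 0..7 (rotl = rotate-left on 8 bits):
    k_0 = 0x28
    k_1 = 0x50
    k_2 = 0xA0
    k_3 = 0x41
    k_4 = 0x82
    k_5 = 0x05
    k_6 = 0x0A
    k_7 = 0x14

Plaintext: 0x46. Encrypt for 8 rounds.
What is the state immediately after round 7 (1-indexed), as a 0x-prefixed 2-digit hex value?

s_0 = plaintext = 0x46
s_1 = Round(s_0, k_0) = 0x21
s_2 = Round(s_1, k_1) = 0x3D
s_3 = Round(s_2, k_2) = 0x04
s_4 = Round(s_3, k_3) = 0x56
s_5 = Round(s_4, k_4) = 0x9B
s_6 = Round(s_5, k_5) = 0x1D
s_7 = Round(s_6, k_6) = 0x4E
s_8 = Round(s_7, k_7) = 0x66

0x4E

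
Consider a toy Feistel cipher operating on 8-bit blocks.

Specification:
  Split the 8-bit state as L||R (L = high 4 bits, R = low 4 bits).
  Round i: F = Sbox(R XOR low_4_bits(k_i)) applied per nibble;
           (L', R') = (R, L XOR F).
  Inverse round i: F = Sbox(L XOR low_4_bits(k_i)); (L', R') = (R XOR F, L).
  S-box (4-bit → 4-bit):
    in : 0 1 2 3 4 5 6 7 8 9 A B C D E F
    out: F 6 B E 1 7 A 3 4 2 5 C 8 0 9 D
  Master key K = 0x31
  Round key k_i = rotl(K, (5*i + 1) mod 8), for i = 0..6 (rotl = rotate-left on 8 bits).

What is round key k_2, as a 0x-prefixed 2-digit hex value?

0x89

K = 0x31
k_0 = rotl(K, (5*0+1) mod 8) = rotl(K, 1) = 0x62
k_1 = rotl(K, (5*1+1) mod 8) = rotl(K, 6) = 0x4C
k_2 = rotl(K, (5*2+1) mod 8) = rotl(K, 3) = 0x89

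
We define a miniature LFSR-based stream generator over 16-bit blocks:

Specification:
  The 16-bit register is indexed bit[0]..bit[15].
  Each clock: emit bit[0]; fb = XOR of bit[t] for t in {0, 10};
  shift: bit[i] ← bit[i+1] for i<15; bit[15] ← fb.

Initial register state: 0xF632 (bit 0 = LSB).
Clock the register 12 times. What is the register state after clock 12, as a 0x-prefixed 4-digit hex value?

reg_0 = 0xF632
clock 1: out=0, reg = 0xFB19
clock 2: out=1, reg = 0xFD8C
clock 3: out=0, reg = 0xFEC6
clock 4: out=0, reg = 0xFF63
clock 5: out=1, reg = 0x7FB1
clock 6: out=1, reg = 0x3FD8
clock 7: out=0, reg = 0x9FEC
clock 8: out=0, reg = 0xCFF6
clock 9: out=0, reg = 0xE7FB
clock 10: out=1, reg = 0x73FD
clock 11: out=1, reg = 0xB9FE
clock 12: out=0, reg = 0x5CFF

0x5CFF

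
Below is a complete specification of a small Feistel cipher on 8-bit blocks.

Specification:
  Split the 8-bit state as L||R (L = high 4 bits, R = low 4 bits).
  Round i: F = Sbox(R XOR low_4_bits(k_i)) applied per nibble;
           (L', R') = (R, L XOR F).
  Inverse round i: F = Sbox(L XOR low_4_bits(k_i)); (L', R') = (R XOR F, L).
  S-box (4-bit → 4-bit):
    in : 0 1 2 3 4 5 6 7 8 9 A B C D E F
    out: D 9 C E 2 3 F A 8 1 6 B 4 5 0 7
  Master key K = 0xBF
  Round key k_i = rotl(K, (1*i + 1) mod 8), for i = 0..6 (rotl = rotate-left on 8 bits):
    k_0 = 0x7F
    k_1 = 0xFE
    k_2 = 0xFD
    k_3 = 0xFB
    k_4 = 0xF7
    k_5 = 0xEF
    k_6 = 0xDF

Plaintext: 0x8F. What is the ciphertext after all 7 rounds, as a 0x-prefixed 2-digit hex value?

s_0 = plaintext = 0x8F
s_1 = Round(s_0, k_0) = 0xF5
s_2 = Round(s_1, k_1) = 0x54
s_3 = Round(s_2, k_2) = 0x44
s_4 = Round(s_3, k_3) = 0x43
s_5 = Round(s_4, k_4) = 0x36
s_6 = Round(s_5, k_5) = 0x62
s_7 = Round(s_6, k_6) = 0x23

0x23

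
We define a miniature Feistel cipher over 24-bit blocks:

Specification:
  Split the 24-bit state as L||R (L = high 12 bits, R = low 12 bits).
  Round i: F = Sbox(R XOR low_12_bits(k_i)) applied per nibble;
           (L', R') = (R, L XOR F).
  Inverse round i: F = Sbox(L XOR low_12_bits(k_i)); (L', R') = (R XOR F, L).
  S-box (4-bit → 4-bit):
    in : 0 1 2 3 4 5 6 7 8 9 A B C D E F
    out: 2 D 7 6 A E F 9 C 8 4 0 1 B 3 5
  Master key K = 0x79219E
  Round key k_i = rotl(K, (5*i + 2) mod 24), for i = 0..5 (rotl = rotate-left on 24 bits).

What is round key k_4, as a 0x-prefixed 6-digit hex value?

0x9E4867

K = 0x79219E
k_0 = rotl(K, (5*0+2) mod 24) = rotl(K, 2) = 0xE48679
k_1 = rotl(K, (5*1+2) mod 24) = rotl(K, 7) = 0x90CF3C
k_2 = rotl(K, (5*2+2) mod 24) = rotl(K, 12) = 0x19E792
k_3 = rotl(K, (5*3+2) mod 24) = rotl(K, 17) = 0x3CF243
k_4 = rotl(K, (5*4+2) mod 24) = rotl(K, 22) = 0x9E4867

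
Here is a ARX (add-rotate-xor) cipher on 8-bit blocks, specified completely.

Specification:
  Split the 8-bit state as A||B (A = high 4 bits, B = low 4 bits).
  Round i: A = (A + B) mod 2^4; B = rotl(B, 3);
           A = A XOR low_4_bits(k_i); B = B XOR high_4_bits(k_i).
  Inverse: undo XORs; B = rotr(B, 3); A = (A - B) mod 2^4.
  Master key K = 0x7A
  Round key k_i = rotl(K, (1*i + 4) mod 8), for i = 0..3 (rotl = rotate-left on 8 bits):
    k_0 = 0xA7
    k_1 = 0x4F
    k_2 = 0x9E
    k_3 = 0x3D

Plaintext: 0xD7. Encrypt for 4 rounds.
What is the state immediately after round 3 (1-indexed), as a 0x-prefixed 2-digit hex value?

s_0 = plaintext = 0xD7
s_1 = Round(s_0, k_0) = 0x31
s_2 = Round(s_1, k_1) = 0xBC
s_3 = Round(s_2, k_2) = 0x9F
s_4 = Round(s_3, k_3) = 0x5C

0x9F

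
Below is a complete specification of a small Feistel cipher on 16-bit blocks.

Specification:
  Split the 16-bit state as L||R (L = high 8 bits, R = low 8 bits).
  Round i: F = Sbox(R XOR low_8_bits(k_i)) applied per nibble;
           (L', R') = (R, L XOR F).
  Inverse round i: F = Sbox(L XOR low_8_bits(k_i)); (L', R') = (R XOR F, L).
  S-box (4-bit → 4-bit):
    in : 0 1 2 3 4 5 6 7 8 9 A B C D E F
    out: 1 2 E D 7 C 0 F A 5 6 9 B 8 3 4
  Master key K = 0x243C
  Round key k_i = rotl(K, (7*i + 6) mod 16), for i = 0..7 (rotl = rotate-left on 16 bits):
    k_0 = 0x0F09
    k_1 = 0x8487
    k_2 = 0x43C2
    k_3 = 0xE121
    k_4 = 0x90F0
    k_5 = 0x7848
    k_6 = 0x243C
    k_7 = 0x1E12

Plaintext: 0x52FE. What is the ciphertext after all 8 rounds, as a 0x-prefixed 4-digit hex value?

s_0 = plaintext = 0x52FE
s_1 = Round(s_0, k_0) = 0xFE1D
s_2 = Round(s_1, k_1) = 0x1DA8
s_3 = Round(s_2, k_2) = 0xA81B
s_4 = Round(s_3, k_3) = 0x1B7E
s_5 = Round(s_4, k_4) = 0x7EB8
s_6 = Round(s_5, k_5) = 0xB83F
s_7 = Round(s_6, k_6) = 0x3FA5
s_8 = Round(s_7, k_7) = 0xA5A0

0xA5A0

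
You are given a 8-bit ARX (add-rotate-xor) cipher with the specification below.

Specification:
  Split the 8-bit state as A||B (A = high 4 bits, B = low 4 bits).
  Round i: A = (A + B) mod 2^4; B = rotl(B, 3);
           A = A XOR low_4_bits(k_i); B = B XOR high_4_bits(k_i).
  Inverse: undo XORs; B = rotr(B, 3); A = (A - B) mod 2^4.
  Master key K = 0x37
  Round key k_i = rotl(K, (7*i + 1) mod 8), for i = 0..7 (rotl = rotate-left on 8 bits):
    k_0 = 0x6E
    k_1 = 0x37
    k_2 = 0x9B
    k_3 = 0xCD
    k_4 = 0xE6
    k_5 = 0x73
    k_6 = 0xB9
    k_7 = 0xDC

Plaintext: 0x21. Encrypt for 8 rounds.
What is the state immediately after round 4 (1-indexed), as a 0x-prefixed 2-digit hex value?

0xB1

s_0 = plaintext = 0x21
s_1 = Round(s_0, k_0) = 0xDE
s_2 = Round(s_1, k_1) = 0xC4
s_3 = Round(s_2, k_2) = 0xBB
s_4 = Round(s_3, k_3) = 0xB1
s_5 = Round(s_4, k_4) = 0xA6
s_6 = Round(s_5, k_5) = 0x34
s_7 = Round(s_6, k_6) = 0xE9
s_8 = Round(s_7, k_7) = 0xB1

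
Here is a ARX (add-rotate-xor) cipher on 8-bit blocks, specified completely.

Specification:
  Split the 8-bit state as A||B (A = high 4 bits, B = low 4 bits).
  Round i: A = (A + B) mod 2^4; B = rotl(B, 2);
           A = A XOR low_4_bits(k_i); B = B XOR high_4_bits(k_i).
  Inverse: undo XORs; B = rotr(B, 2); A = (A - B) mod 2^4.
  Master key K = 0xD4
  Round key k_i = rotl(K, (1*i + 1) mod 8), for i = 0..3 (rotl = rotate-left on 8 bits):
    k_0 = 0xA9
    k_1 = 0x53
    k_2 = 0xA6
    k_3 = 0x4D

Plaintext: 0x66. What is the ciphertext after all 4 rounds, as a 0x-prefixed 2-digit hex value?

0x37

s_0 = plaintext = 0x66
s_1 = Round(s_0, k_0) = 0x53
s_2 = Round(s_1, k_1) = 0xB9
s_3 = Round(s_2, k_2) = 0x2C
s_4 = Round(s_3, k_3) = 0x37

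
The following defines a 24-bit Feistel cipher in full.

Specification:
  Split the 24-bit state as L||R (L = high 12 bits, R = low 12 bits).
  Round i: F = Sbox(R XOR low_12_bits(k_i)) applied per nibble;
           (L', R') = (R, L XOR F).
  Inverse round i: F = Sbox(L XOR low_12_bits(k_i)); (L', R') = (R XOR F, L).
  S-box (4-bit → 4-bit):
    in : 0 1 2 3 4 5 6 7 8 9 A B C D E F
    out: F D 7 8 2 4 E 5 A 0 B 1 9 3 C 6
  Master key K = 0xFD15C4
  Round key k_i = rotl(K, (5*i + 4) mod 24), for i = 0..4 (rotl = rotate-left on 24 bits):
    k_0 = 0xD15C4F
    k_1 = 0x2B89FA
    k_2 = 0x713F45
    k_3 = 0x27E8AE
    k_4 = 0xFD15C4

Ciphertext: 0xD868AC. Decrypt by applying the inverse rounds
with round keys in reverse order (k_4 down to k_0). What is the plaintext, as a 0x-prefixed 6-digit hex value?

s_0 = ciphertext = 0xD868AC
s_1 = InvRound(s_0, k_4) = 0x28BD86
s_2 = InvRound(s_1, k_3) = 0x6F228B
s_3 = InvRound(s_2, k_2) = 0x29E6F2
s_4 = InvRound(s_3, k_1) = 0x71029E
s_5 = InvRound(s_4, k_0) = 0x3D8710

0x3D8710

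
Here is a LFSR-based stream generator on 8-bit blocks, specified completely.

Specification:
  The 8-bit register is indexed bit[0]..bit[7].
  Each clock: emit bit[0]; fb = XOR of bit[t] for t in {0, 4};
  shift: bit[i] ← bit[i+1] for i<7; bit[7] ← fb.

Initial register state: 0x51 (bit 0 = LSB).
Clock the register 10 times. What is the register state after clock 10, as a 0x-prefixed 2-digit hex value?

0x45

reg_0 = 0x51
clock 1: out=1, reg = 0x28
clock 2: out=0, reg = 0x14
clock 3: out=0, reg = 0x8A
clock 4: out=0, reg = 0x45
clock 5: out=1, reg = 0xA2
clock 6: out=0, reg = 0x51
clock 7: out=1, reg = 0x28
clock 8: out=0, reg = 0x14
clock 9: out=0, reg = 0x8A
clock 10: out=0, reg = 0x45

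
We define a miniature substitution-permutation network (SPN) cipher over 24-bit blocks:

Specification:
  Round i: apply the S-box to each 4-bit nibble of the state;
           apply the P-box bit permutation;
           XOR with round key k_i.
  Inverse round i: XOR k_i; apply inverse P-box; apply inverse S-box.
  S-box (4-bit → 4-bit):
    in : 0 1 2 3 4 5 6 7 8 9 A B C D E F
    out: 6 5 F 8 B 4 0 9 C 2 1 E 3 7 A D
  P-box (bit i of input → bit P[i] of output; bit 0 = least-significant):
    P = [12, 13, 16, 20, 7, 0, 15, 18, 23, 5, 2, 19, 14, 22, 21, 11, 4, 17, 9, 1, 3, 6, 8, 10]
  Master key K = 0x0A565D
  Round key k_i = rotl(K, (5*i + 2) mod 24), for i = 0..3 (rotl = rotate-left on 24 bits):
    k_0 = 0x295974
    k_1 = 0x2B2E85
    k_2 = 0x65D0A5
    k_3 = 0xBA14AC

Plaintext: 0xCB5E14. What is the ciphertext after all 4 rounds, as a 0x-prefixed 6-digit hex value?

s_0 = plaintext = 0xCB5E14
s_1 = Round(s_0, k_0) = 0x13EB9E
s_2 = Round(s_1, k_1) = 0x7307AA
s_3 = Round(s_2, k_2) = 0x8DC42F
s_4 = Round(s_3, k_3) = 0x65C31D

0x65C31D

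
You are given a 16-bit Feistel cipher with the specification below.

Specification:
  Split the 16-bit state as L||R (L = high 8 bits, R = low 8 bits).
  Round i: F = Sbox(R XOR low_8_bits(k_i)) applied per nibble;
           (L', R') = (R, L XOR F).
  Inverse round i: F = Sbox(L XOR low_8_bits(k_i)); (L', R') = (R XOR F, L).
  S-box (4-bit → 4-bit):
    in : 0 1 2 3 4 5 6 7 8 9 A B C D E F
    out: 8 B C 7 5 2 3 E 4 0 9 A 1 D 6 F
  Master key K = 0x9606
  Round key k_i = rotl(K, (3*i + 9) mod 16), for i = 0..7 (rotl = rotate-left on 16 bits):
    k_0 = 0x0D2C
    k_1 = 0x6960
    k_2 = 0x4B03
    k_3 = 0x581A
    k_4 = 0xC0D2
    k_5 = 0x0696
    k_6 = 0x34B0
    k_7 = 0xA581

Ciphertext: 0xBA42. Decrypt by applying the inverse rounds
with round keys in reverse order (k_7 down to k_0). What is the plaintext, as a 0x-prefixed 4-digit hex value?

s_0 = ciphertext = 0xBA42
s_1 = InvRound(s_0, k_7) = 0x38BA
s_2 = InvRound(s_1, k_6) = 0xFE38
s_3 = InvRound(s_2, k_5) = 0x0CFE
s_4 = InvRound(s_3, k_4) = 0x280C
s_5 = InvRound(s_4, k_3) = 0x7028
s_6 = InvRound(s_5, k_2) = 0xCF70
s_7 = InvRound(s_6, k_1) = 0xEFCF
s_8 = InvRound(s_7, k_0) = 0xD8EF

0xD8EF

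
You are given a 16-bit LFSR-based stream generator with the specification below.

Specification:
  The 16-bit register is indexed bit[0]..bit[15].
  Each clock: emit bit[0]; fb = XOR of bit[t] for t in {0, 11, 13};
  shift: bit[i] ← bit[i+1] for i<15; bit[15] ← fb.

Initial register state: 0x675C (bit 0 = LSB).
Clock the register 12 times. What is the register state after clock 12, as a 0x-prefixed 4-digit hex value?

0x16B6

reg_0 = 0x675C
clock 1: out=0, reg = 0xB3AE
clock 2: out=0, reg = 0xD9D7
clock 3: out=1, reg = 0x6CEB
clock 4: out=1, reg = 0xB675
clock 5: out=1, reg = 0x5B3A
clock 6: out=0, reg = 0xAD9D
clock 7: out=1, reg = 0xD6CE
clock 8: out=0, reg = 0x6B67
clock 9: out=1, reg = 0xB5B3
clock 10: out=1, reg = 0x5AD9
clock 11: out=1, reg = 0x2D6C
clock 12: out=0, reg = 0x16B6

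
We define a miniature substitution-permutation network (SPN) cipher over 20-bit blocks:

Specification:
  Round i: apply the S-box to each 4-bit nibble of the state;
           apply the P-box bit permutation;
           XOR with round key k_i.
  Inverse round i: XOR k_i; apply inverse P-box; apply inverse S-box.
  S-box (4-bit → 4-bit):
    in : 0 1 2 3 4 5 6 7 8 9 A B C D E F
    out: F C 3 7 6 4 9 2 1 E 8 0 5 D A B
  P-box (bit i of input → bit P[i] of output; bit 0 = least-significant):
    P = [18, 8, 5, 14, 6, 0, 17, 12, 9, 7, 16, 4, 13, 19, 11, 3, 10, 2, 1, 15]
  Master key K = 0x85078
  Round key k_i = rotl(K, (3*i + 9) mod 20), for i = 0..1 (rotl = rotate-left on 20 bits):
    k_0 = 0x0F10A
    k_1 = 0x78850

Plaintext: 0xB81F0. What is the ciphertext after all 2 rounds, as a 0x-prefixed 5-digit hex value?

0x6AAC3

s_0 = plaintext = 0xB81F0
s_1 = Round(s_0, k_0) = 0x5807B
s_2 = Round(s_1, k_1) = 0x6AAC3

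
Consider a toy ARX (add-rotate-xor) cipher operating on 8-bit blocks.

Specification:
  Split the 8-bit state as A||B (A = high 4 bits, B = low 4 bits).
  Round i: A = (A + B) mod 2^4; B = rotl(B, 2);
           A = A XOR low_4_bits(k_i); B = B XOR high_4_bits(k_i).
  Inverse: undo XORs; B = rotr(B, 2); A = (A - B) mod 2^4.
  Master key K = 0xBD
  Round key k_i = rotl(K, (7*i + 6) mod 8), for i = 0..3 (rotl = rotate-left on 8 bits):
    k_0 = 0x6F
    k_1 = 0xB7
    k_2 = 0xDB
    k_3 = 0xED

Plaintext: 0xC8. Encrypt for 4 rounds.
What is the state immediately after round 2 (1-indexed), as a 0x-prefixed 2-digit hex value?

0x8A

s_0 = plaintext = 0xC8
s_1 = Round(s_0, k_0) = 0xB4
s_2 = Round(s_1, k_1) = 0x8A
s_3 = Round(s_2, k_2) = 0x97
s_4 = Round(s_3, k_3) = 0xD3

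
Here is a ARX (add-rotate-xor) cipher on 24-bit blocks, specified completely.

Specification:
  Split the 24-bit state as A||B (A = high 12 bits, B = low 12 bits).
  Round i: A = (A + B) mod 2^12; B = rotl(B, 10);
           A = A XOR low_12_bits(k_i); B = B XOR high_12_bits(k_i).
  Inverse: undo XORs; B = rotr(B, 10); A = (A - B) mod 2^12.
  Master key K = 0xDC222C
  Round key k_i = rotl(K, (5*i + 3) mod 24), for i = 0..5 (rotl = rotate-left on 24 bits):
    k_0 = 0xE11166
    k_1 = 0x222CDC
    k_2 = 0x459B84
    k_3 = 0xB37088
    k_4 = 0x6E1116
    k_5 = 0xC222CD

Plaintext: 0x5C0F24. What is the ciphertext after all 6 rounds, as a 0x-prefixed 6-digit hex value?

s_0 = plaintext = 0x5C0F24
s_1 = Round(s_0, k_0) = 0x582DD8
s_2 = Round(s_1, k_1) = 0xF86154
s_3 = Round(s_2, k_2) = 0xB5E40C
s_4 = Round(s_3, k_3) = 0xFE2A34
s_5 = Round(s_4, k_4) = 0xB0046C
s_6 = Round(s_5, k_5) = 0xDA1D39

0xDA1D39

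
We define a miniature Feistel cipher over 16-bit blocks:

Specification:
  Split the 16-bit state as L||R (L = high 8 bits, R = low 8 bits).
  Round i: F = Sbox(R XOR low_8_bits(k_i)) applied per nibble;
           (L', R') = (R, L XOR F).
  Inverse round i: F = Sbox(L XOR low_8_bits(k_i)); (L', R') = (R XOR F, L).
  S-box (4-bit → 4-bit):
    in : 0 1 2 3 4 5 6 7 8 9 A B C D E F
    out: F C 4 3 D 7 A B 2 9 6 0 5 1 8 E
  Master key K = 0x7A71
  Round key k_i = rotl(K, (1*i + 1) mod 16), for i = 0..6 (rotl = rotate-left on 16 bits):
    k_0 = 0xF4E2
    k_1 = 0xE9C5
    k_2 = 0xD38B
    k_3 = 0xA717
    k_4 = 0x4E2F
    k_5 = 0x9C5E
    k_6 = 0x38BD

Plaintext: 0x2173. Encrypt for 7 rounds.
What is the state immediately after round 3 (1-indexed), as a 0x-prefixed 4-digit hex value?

s_0 = plaintext = 0x2173
s_1 = Round(s_0, k_0) = 0x73BD
s_2 = Round(s_1, k_1) = 0xBDC1
s_3 = Round(s_2, k_2) = 0xC16B
s_4 = Round(s_3, k_3) = 0x6B74
s_5 = Round(s_4, k_4) = 0x741B
s_6 = Round(s_5, k_5) = 0x1BA3
s_7 = Round(s_6, k_6) = 0xA3D3

0xC16B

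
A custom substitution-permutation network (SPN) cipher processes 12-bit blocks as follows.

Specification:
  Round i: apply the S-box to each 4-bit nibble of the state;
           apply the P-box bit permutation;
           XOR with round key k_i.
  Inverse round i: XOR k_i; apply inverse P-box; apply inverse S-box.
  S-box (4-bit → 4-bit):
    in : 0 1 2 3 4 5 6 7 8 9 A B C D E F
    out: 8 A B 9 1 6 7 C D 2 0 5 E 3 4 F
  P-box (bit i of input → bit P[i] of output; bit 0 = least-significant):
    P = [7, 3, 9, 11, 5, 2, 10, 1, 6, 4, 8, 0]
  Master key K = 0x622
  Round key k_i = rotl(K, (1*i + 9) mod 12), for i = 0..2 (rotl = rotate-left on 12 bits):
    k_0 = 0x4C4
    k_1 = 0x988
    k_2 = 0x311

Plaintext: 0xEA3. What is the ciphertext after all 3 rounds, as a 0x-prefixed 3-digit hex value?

s_0 = plaintext = 0xEA3
s_1 = Round(s_0, k_0) = 0xD44
s_2 = Round(s_1, k_1) = 0x978
s_3 = Round(s_2, k_2) = 0xD83

0xD83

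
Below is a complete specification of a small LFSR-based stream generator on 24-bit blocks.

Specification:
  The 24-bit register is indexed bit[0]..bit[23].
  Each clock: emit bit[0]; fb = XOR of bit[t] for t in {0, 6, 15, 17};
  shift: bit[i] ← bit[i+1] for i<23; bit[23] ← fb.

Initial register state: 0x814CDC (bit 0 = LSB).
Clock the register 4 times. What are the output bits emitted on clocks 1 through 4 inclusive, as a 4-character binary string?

reg_0 = 0x814CDC
clock 1: out=0, reg = 0xC0A66E
clock 2: out=0, reg = 0x605337
clock 3: out=1, reg = 0xB0299B
clock 4: out=1, reg = 0xD814CD

0011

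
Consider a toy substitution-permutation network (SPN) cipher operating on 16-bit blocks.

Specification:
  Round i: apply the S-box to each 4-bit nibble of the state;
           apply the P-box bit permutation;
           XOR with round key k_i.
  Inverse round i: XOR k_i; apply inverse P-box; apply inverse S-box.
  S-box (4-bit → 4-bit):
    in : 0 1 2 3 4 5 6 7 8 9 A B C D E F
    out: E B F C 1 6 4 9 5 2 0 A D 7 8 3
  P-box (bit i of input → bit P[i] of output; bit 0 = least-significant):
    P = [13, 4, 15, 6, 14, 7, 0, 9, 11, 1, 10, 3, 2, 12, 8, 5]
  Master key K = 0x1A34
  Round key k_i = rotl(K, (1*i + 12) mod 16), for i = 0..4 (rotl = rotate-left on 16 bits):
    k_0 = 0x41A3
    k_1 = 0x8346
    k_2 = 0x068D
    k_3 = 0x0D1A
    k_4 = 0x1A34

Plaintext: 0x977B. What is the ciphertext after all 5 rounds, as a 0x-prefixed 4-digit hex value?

s_0 = plaintext = 0x977B
s_1 = Round(s_0, k_0) = 0x1BFB
s_2 = Round(s_1, k_1) = 0xD3B8
s_3 = Round(s_2, k_2) = 0xB101
s_4 = Round(s_3, k_3) = 0x37E1
s_5 = Round(s_4, k_4) = 0x314C

0x314C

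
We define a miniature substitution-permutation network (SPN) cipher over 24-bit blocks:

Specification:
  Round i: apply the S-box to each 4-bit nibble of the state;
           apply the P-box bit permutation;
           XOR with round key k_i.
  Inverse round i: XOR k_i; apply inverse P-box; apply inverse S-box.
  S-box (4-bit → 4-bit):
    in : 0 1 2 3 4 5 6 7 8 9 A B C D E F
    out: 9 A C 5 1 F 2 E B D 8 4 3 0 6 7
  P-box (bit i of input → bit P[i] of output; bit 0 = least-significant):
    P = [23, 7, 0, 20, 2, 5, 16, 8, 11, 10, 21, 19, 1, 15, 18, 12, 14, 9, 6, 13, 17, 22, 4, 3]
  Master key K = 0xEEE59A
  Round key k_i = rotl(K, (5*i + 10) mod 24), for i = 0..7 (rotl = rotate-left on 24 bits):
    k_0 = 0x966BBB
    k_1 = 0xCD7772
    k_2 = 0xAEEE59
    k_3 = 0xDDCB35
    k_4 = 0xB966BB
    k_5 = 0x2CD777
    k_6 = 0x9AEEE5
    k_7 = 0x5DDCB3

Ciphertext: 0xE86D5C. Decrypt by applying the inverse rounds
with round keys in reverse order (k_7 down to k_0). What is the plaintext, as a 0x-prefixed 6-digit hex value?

0xEE2B54

s_0 = ciphertext = 0xE86D5C
s_1 = InvRound(s_0, k_7) = 0xA25B55
s_2 = InvRound(s_1, k_6) = 0xBA1711
s_3 = InvRound(s_2, k_5) = 0x43FDC0
s_4 = InvRound(s_3, k_4) = 0x5E8919
s_5 = InvRound(s_4, k_3) = 0x0CDDF4
s_6 = InvRound(s_5, k_2) = 0x01AB8F
s_7 = InvRound(s_6, k_1) = 0x7378CF
s_8 = InvRound(s_7, k_0) = 0xEE2B54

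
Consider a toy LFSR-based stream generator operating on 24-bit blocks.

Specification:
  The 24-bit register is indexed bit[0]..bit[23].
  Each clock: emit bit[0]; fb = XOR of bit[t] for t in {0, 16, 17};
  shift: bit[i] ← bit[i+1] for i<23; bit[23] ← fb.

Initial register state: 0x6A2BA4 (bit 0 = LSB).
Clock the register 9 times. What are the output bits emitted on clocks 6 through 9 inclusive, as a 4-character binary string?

reg_0 = 0x6A2BA4
clock 1: out=0, reg = 0xB515D2
clock 2: out=0, reg = 0xDA8AE9
clock 3: out=1, reg = 0x6D4574
clock 4: out=0, reg = 0xB6A2BA
clock 5: out=0, reg = 0xDB515D
clock 6: out=1, reg = 0xEDA8AE
clock 7: out=0, reg = 0xF6D457
clock 8: out=1, reg = 0x7B6A2B
clock 9: out=1, reg = 0xBDB515

1011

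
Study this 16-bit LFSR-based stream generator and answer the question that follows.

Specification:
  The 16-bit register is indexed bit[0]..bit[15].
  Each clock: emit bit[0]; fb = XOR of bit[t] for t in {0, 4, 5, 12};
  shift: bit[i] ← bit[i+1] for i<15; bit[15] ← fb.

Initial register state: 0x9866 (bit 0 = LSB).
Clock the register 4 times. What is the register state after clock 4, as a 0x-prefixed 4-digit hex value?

reg_0 = 0x9866
clock 1: out=0, reg = 0x4C33
clock 2: out=1, reg = 0xA619
clock 3: out=1, reg = 0x530C
clock 4: out=0, reg = 0xA986

0xA986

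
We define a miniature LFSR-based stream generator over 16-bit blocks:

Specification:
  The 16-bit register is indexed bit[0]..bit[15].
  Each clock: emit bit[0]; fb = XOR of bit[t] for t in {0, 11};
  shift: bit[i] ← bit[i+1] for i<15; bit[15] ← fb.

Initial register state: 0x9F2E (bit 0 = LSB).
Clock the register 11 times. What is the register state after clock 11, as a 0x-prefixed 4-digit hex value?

0x93B3

reg_0 = 0x9F2E
clock 1: out=0, reg = 0xCF97
clock 2: out=1, reg = 0x67CB
clock 3: out=1, reg = 0xB3E5
clock 4: out=1, reg = 0xD9F2
clock 5: out=0, reg = 0xECF9
clock 6: out=1, reg = 0x767C
clock 7: out=0, reg = 0x3B3E
clock 8: out=0, reg = 0x9D9F
clock 9: out=1, reg = 0x4ECF
clock 10: out=1, reg = 0x2767
clock 11: out=1, reg = 0x93B3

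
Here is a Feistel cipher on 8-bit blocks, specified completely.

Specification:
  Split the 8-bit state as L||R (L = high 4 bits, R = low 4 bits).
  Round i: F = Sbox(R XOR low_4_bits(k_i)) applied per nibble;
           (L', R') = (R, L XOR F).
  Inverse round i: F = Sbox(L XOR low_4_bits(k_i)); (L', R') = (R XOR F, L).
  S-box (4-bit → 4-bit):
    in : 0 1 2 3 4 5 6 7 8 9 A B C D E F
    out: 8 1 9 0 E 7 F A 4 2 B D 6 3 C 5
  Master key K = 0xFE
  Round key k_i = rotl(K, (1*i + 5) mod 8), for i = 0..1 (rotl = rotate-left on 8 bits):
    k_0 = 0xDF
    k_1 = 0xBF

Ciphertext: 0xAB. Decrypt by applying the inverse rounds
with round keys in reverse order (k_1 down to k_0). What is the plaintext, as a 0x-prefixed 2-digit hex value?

s_0 = ciphertext = 0xAB
s_1 = InvRound(s_0, k_1) = 0xCA
s_2 = InvRound(s_1, k_0) = 0xAC

0xAC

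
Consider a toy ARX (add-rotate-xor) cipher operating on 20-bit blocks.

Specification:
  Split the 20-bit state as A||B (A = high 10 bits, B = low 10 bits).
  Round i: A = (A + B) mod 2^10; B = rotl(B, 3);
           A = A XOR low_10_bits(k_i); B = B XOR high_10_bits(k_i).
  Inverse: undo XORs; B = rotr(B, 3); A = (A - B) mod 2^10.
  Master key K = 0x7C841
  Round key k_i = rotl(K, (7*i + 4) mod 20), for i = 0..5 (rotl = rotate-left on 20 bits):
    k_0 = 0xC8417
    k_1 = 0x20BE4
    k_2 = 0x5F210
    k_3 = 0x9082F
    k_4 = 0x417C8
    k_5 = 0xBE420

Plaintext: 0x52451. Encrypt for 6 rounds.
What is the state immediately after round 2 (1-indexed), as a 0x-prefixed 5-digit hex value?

0x349C9

s_0 = plaintext = 0x52451
s_1 = Round(s_0, k_0) = 0x635A9
s_2 = Round(s_1, k_1) = 0x349C9
s_3 = Round(s_2, k_2) = 0x22F37
s_4 = Round(s_3, k_3) = 0xFB7FC
s_5 = Round(s_4, k_4) = 0x086E2
s_6 = Round(s_5, k_5) = 0xC8DEC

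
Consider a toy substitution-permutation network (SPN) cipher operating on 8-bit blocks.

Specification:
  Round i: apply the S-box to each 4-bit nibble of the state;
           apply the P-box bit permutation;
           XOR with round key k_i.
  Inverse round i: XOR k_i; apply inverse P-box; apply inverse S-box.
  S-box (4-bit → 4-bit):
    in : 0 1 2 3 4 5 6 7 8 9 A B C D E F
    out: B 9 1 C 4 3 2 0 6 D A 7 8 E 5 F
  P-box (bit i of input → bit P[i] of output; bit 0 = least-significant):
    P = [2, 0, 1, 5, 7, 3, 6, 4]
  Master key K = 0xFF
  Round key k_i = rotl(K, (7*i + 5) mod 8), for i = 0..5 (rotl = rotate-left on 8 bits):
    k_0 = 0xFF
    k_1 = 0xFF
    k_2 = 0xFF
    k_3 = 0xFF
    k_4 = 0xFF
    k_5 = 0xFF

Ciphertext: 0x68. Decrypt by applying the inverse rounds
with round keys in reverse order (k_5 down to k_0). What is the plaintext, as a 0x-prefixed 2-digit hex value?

0x86

s_0 = ciphertext = 0x68
s_1 = InvRound(s_0, k_5) = 0x1B
s_2 = InvRound(s_1, k_4) = 0xE1
s_3 = InvRound(s_2, k_3) = 0xAE
s_4 = InvRound(s_3, k_2) = 0x36
s_5 = InvRound(s_4, k_1) = 0xB6
s_6 = InvRound(s_5, k_0) = 0x86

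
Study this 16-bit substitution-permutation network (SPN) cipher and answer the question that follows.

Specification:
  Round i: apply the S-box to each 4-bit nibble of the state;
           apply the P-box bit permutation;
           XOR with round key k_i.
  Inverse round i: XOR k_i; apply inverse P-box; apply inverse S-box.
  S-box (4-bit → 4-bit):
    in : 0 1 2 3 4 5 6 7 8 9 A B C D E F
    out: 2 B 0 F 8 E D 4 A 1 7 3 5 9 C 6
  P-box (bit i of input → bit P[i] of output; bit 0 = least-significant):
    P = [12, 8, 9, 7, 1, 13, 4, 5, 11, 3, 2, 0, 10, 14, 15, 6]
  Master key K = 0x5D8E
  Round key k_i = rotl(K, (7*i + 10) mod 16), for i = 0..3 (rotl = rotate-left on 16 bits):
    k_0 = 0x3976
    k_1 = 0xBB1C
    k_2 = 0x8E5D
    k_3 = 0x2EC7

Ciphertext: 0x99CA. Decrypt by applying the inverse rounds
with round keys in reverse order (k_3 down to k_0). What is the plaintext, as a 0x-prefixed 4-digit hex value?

s_0 = ciphertext = 0x99CA
s_1 = InvRound(s_0, k_3) = 0xC50A
s_2 = InvRound(s_1, k_2) = 0x86CF
s_3 = InvRound(s_2, k_1) = 0xDDA1
s_4 = InvRound(s_3, k_0) = 0x3EA4

0x3EA4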